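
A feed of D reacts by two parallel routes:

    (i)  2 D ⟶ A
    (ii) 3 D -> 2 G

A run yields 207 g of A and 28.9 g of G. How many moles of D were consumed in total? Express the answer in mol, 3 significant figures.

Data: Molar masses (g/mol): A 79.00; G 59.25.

n(A) = 207 / 79.00 = 2.620 mol
n(G) = 28.9 / 59.25 = 0.4878 mol
n(D) via (i) = (2/1)×2.620 = 5.240 mol
n(D) via (ii) = (3/2)×0.4878 = 0.7317 mol
total n(D) = 5.240 + 0.7317 = 5.972 mol

5.97 mol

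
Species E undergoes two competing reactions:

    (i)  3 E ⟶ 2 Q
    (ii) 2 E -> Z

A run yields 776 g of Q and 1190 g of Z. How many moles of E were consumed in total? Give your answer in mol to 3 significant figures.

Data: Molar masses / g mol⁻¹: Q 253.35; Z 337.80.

n(Q) = 776 / 253.35 = 3.063 mol
n(Z) = 1190 / 337.80 = 3.523 mol
n(E) via (i) = (3/2)×3.063 = 4.595 mol
n(E) via (ii) = (2/1)×3.523 = 7.046 mol
total n(E) = 4.595 + 7.046 = 11.64 mol

11.6 mol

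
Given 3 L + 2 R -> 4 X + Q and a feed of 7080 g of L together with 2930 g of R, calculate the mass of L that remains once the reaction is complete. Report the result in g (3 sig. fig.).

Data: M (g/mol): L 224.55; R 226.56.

n(L) = 7080 / 224.55 = 31.53 mol
n(R) = 2930 / 226.56 = 12.93 mol
n/ν for L = 31.53/3 = 10.51
n/ν for R = 12.93/2 = 6.465
Smallest n/ν is R → limiting reagent.
L consumed = (3/2) × 12.93 = 19.40 mol
L remaining = 31.53 − 19.40 = 12.13 mol
mass = 12.13 × 224.55 = 2724 g

2720 g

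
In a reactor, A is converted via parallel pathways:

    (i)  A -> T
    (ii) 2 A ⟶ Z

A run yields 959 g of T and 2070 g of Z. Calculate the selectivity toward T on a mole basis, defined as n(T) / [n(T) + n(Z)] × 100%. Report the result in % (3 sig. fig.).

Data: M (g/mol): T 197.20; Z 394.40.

n(T) = 959 / 197.20 = 4.863 mol
n(Z) = 2070 / 394.40 = 5.248 mol
selectivity = 4.863/(4.863+5.248) × 100 = 48.10 %

48.1 %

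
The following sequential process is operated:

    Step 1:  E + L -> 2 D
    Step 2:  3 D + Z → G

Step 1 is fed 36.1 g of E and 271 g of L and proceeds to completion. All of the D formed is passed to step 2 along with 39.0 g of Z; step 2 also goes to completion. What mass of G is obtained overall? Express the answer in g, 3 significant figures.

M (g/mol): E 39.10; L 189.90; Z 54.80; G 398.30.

Step 1:
n(E) = 36.10 / 39.10 = 0.9233 mol
n(L) = 271.0 / 189.90 = 1.427 mol
n/ν for E = 0.9233/1 = 0.9233
n/ν for L = 1.427/1 = 1.427
Smallest n/ν is E → limiting reagent.
n(D) produced = (2/1) × 0.9233 = 1.847 mol
Step 2:
n(D) available = 1.847 mol
n(Z) = 39.00 / 54.80 = 0.7117 mol
n/ν for D = 1.847/3 = 0.6157
n/ν for Z = 0.7117/1 = 0.7117
Smallest n/ν is D → limiting reagent.
n(G) = (1/3) × 1.847 = 0.6157 mol
mass = 0.6157 × 398.30 = 245.2 g

245 g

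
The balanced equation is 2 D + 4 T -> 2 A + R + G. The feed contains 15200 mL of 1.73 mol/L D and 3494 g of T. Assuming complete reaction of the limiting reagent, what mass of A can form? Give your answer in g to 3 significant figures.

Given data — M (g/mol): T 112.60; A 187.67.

n(D) = 1.73 × 15200/1000 = 26.30 mol
n(T) = 3494 / 112.60 = 31.03 mol
n/ν for D = 26.30/2 = 13.15
n/ν for T = 31.03/4 = 7.758
Smallest n/ν is T → limiting reagent.
n(A) = (2/4) × 31.03 = 15.52 mol
mass = 15.52 × 187.67 = 2913 g

2910 g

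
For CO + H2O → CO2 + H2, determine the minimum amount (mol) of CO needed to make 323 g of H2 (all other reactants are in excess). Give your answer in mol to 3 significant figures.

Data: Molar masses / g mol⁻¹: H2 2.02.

n(H2) = 323 / 2.02 = 159.9 mol
n(CO) = (1/1) × 159.9 = 159.9 mol

160 mol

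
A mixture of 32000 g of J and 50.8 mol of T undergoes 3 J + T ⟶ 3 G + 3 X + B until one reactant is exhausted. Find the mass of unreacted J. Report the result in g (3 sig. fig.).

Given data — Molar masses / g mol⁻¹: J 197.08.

n(J) = 32000 / 197.08 = 162.4 mol
n(T) = 50.80 mol
n/ν for J = 162.4/3 = 54.13
n/ν for T = 50.80/1 = 50.80
Smallest n/ν is T → limiting reagent.
J consumed = (3/1) × 50.80 = 152.4 mol
J remaining = 162.4 − 152.4 = 10.00 mol
mass = 10.00 × 197.08 = 1971 g

1970 g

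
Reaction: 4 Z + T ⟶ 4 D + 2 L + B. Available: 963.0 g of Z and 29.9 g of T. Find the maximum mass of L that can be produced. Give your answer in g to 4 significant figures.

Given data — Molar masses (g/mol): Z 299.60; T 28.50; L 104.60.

168.1 g

n(Z) = 963.0 / 299.60 = 3.214 mol
n(T) = 29.90 / 28.50 = 1.049 mol
n/ν → Z: 0.8035, T: 1.049; Z is limiting.
n(L) = (2/4) × 3.214 = 1.607 mol
mass = 1.607 × 104.60 = 168.1 g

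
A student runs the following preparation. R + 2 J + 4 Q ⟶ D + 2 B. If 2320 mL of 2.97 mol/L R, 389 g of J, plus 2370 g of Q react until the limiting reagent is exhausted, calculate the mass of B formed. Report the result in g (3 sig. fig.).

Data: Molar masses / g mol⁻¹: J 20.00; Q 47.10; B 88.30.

n(R) = 2.97 × 2320/1000 = 6.890 mol
n(J) = 389.0 / 20.00 = 19.45 mol
n(Q) = 2370 / 47.10 = 50.32 mol
n/ν for R = 6.890/1 = 6.890
n/ν for J = 19.45/2 = 9.725
n/ν for Q = 50.32/4 = 12.58
Smallest n/ν is R → limiting reagent.
n(B) = (2/1) × 6.890 = 13.78 mol
mass = 13.78 × 88.30 = 1217 g

1220 g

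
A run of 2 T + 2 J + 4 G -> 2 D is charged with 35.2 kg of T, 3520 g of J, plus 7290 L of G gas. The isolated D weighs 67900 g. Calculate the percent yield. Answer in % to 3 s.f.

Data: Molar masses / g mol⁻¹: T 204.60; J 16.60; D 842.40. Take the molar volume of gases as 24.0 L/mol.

53.1 %

n(T) = 35.20×1000 / 204.60 = 172.0 mol
n(J) = 3520 / 16.60 = 212.0 mol
n(G) = 7290 / 24.0 = 303.8 mol
n/ν for T = 172.0/2 = 86.00
n/ν for J = 212.0/2 = 106.0
n/ν for G = 303.8/4 = 75.95
Smallest n/ν is G → limiting reagent.
theoretical n(D) = (2/4) × 303.8 = 151.9 mol → 128000 g
% yield = 67900 / 128000 × 100 = 53.05 %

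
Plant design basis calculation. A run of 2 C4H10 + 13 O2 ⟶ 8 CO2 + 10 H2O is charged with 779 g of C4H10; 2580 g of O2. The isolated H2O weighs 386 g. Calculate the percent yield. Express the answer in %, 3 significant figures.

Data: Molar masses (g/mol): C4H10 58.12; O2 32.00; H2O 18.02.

34.5 %

n(C4H10) = 779.0 / 58.12 = 13.40 mol
n(O2) = 2580 / 32.00 = 80.63 mol
n/ν for C4H10 = 13.40/2 = 6.700
n/ν for O2 = 80.63/13 = 6.202
Smallest n/ν is O2 → limiting reagent.
theoretical n(H2O) = (10/13) × 80.63 = 62.02 mol → 1118 g
% yield = 386 / 1118 × 100 = 34.53 %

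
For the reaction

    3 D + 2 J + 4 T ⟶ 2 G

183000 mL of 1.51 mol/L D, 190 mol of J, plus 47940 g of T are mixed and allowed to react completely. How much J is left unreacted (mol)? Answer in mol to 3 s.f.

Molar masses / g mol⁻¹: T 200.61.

n(D) = 1.51 × 183000/1000 = 276.3 mol
n(J) = 190.0 mol
n(T) = 47940 / 200.61 = 239.0 mol
n/ν for D = 276.3/3 = 92.10
n/ν for J = 190.0/2 = 95.00
n/ν for T = 239.0/4 = 59.75
Smallest n/ν is T → limiting reagent.
J consumed = (2/4) × 239.0 = 119.5 mol
J remaining = 190.0 − 119.5 = 70.50 mol

70.5 mol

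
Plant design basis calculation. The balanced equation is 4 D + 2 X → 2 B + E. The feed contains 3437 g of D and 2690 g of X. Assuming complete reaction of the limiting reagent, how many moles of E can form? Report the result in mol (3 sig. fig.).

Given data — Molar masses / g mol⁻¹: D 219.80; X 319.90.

n(D) = 3437 / 219.80 = 15.64 mol
n(X) = 2690 / 319.90 = 8.409 mol
n/ν → D: 3.910, X: 4.205; D is limiting.
n(E) = (1/4) × 15.64 = 3.910 mol

3.91 mol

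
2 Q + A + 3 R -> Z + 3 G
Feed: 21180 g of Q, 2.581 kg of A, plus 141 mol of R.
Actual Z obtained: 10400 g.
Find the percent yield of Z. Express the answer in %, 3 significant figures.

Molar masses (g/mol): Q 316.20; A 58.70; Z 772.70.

40.2 %

n(Q) = 21180 / 316.20 = 66.98 mol
n(A) = 2.581×1000 / 58.70 = 43.97 mol
n(R) = 141.0 mol
n/ν for Q = 66.98/2 = 33.49
n/ν for A = 43.97/1 = 43.97
n/ν for R = 141.0/3 = 47.00
Smallest n/ν is Q → limiting reagent.
theoretical n(Z) = (1/2) × 66.98 = 33.49 mol → 25880 g
% yield = 10400 / 25880 × 100 = 40.19 %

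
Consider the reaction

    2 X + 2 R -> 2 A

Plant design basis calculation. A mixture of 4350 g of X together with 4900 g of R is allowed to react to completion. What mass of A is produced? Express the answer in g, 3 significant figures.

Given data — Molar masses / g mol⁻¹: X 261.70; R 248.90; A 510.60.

n(X) = 4350 / 261.70 = 16.62 mol
n(R) = 4900 / 248.90 = 19.69 mol
n/ν for X = 16.62/2 = 8.310
n/ν for R = 19.69/2 = 9.845
Smallest n/ν is X → limiting reagent.
n(A) = (2/2) × 16.62 = 16.62 mol
mass = 16.62 × 510.60 = 8486 g

8490 g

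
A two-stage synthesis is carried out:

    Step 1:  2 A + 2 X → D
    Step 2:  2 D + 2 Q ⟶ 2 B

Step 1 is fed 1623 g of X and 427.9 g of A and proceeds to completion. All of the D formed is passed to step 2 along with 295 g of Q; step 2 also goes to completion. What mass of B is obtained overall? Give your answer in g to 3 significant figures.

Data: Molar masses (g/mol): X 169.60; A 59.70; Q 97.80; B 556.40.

Step 1:
n(X) = 1623 / 169.60 = 9.570 mol
n(A) = 427.9 / 59.70 = 7.168 mol
n/ν for X = 9.570/2 = 4.785
n/ν for A = 7.168/2 = 3.584
Smallest n/ν is A → limiting reagent.
n(D) produced = (1/2) × 7.168 = 3.584 mol
Step 2:
n(D) available = 3.584 mol
n(Q) = 295.0 / 97.80 = 3.016 mol
n/ν for D = 3.584/2 = 1.792
n/ν for Q = 3.016/2 = 1.508
Smallest n/ν is Q → limiting reagent.
n(B) = (2/2) × 3.016 = 3.016 mol
mass = 3.016 × 556.40 = 1678 g

1680 g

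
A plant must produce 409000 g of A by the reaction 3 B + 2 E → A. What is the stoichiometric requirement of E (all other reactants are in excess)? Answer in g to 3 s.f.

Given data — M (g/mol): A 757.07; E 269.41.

291000 g

n(A) = 409000 / 757.07 = 540.2 mol
n(E) = (2/1) × 540.2 = 1080 mol
mass = 1080 × 269.41 = 291000 g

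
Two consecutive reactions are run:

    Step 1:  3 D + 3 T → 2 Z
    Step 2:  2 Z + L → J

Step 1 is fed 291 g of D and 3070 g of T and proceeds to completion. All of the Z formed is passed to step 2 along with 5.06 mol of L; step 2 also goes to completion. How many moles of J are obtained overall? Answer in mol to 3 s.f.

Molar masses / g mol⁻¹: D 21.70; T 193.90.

Step 1:
n(D) = 291.0 / 21.70 = 13.41 mol
n(T) = 3070 / 193.90 = 15.83 mol
n/ν for D = 13.41/3 = 4.470
n/ν for T = 15.83/3 = 5.277
Smallest n/ν is D → limiting reagent.
n(Z) produced = (2/3) × 13.41 = 8.940 mol
Step 2:
n(Z) available = 8.940 mol
n(L) = 5.060 mol
n/ν for Z = 8.940/2 = 4.470
n/ν for L = 5.060/1 = 5.060
Smallest n/ν is Z → limiting reagent.
n(J) = (1/2) × 8.940 = 4.470 mol

4.47 mol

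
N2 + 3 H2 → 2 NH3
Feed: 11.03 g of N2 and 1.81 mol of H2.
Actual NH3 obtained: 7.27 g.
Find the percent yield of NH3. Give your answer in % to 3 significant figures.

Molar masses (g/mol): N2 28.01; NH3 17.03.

n(N2) = 11.03 / 28.01 = 0.3938 mol
n(H2) = 1.810 mol
n/ν for N2 = 0.3938/1 = 0.3938
n/ν for H2 = 1.810/3 = 0.6033
Smallest n/ν is N2 → limiting reagent.
theoretical n(NH3) = (2/1) × 0.3938 = 0.7876 mol → 13.41 g
% yield = 7.27 / 13.41 × 100 = 54.21 %

54.2 %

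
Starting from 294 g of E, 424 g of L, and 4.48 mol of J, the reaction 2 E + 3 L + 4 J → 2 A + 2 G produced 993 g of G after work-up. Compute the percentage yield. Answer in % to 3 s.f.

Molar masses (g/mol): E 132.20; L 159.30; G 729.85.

n(E) = 294.0 / 132.20 = 2.224 mol
n(L) = 424.0 / 159.30 = 2.662 mol
n(J) = 4.480 mol
n/ν for E = 2.224/2 = 1.112
n/ν for L = 2.662/3 = 0.8873
n/ν for J = 4.480/4 = 1.120
Smallest n/ν is L → limiting reagent.
theoretical n(G) = (2/3) × 2.662 = 1.775 mol → 1295 g
% yield = 993 / 1295 × 100 = 76.68 %

76.7 %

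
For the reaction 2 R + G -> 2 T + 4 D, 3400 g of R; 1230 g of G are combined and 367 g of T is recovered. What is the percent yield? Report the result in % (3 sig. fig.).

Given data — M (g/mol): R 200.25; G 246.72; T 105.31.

n(R) = 3400 / 200.25 = 16.98 mol
n(G) = 1230 / 246.72 = 4.985 mol
n/ν for R = 16.98/2 = 8.490
n/ν for G = 4.985/1 = 4.985
Smallest n/ν is G → limiting reagent.
theoretical n(T) = (2/1) × 4.985 = 9.970 mol → 1050 g
% yield = 367 / 1050 × 100 = 34.95 %

35.0 %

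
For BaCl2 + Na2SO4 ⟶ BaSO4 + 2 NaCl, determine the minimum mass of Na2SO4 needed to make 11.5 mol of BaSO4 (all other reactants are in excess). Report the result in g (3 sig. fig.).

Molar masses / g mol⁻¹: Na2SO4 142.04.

1630 g

n(BaSO4) = 11.50 mol
n(Na2SO4) = (1/1) × 11.50 = 11.50 mol
mass = 11.50 × 142.04 = 1633 g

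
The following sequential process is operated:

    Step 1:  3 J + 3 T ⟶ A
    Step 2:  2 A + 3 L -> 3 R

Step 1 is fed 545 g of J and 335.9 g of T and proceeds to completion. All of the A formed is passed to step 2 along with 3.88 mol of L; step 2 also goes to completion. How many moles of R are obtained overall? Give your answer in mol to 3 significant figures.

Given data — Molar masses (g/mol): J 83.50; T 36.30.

Step 1:
n(J) = 545.0 / 83.50 = 6.527 mol
n(T) = 335.9 / 36.30 = 9.253 mol
n/ν for J = 6.527/3 = 2.176
n/ν for T = 9.253/3 = 3.084
Smallest n/ν is J → limiting reagent.
n(A) produced = (1/3) × 6.527 = 2.176 mol
Step 2:
n(A) available = 2.176 mol
n(L) = 3.880 mol
n/ν for A = 2.176/2 = 1.088
n/ν for L = 3.880/3 = 1.293
Smallest n/ν is A → limiting reagent.
n(R) = (3/2) × 2.176 = 3.264 mol

3.26 mol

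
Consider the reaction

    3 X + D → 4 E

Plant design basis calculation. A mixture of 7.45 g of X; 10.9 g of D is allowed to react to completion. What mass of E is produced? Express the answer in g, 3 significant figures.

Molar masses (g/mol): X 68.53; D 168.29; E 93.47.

n(X) = 7.450 / 68.53 = 0.1087 mol
n(D) = 10.90 / 168.29 = 0.06477 mol
n/ν → X: 0.03623, D: 0.06477; X is limiting.
n(E) = (4/3) × 0.1087 = 0.1449 mol
mass = 0.1449 × 93.47 = 13.54 g

13.5 g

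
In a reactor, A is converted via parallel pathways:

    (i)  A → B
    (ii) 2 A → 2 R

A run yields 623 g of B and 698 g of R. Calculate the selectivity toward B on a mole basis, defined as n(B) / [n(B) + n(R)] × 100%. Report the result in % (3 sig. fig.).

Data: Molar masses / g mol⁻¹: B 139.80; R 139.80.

n(B) = 623 / 139.80 = 4.456 mol
n(R) = 698 / 139.80 = 4.993 mol
selectivity = 4.456/(4.456+4.993) × 100 = 47.16 %

47.2 %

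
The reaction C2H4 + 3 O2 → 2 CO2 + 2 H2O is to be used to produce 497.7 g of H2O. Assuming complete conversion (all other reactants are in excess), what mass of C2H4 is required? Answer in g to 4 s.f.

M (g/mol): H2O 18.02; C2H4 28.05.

n(H2O) = 497.7 / 18.02 = 27.62 mol
n(C2H4) = (1/2) × 27.62 = 13.81 mol
mass = 13.81 × 28.05 = 387.4 g

387.4 g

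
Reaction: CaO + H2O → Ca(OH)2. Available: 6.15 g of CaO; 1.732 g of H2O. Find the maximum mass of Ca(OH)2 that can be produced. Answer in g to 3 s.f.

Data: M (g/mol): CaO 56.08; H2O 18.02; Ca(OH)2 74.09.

n(CaO) = 6.150 / 56.08 = 0.1097 mol
n(H2O) = 1.732 / 18.02 = 0.09612 mol
n/ν → CaO: 0.1097, H2O: 0.09612; H2O is limiting.
n(Ca(OH)2) = (1/1) × 0.09612 = 0.09612 mol
mass = 0.09612 × 74.09 = 7.122 g

7.12 g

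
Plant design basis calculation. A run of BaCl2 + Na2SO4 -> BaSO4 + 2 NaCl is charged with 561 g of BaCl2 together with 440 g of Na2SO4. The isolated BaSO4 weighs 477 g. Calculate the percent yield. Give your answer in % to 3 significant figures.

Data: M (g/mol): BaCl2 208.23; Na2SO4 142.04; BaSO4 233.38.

75.9 %

n(BaCl2) = 561.0 / 208.23 = 2.694 mol
n(Na2SO4) = 440.0 / 142.04 = 3.098 mol
n/ν → BaCl2: 2.694, Na2SO4: 3.098; BaCl2 is limiting.
theoretical n(BaSO4) = (1/1) × 2.694 = 2.694 mol → 628.7 g
% yield = 477 / 628.7 × 100 = 75.87 %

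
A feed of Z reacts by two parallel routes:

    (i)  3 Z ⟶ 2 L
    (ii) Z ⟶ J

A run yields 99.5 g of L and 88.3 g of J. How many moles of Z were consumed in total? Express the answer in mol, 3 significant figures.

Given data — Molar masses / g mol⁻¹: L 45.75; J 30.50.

n(L) = 99.5 / 45.75 = 2.175 mol
n(J) = 88.3 / 30.50 = 2.895 mol
n(Z) via (i) = (3/2)×2.175 = 3.263 mol
n(Z) via (ii) = (1/1)×2.895 = 2.895 mol
total n(Z) = 3.263 + 2.895 = 6.158 mol

6.16 mol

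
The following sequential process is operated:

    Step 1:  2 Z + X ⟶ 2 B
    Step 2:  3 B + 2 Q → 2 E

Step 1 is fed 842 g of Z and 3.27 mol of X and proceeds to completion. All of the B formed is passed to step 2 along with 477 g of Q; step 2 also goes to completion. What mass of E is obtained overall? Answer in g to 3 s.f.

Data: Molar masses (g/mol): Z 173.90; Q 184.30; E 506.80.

1310 g

Step 1:
n(Z) = 842.0 / 173.90 = 4.842 mol
n(X) = 3.270 mol
n/ν for Z = 4.842/2 = 2.421
n/ν for X = 3.270/1 = 3.270
Smallest n/ν is Z → limiting reagent.
n(B) produced = (2/2) × 4.842 = 4.842 mol
Step 2:
n(B) available = 4.842 mol
n(Q) = 477.0 / 184.30 = 2.588 mol
n/ν for B = 4.842/3 = 1.614
n/ν for Q = 2.588/2 = 1.294
Smallest n/ν is Q → limiting reagent.
n(E) = (2/2) × 2.588 = 2.588 mol
mass = 2.588 × 506.80 = 1312 g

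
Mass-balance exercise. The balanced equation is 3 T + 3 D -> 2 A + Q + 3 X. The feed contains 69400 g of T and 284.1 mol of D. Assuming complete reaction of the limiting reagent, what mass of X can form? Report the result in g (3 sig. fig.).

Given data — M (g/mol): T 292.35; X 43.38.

10300 g

n(T) = 69400 / 292.35 = 237.4 mol
n(D) = 284.1 mol
n/ν → T: 79.13, D: 94.70; T is limiting.
n(X) = (3/3) × 237.4 = 237.4 mol
mass = 237.4 × 43.38 = 10300 g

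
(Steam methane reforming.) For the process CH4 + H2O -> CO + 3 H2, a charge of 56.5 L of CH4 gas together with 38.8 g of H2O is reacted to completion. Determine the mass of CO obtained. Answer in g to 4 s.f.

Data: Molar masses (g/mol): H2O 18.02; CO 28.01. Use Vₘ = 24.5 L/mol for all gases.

60.31 g

n(CH4) = 56.50 / 24.5 = 2.306 mol
n(H2O) = 38.80 / 18.02 = 2.153 mol
n/ν → CH4: 2.306, H2O: 2.153; H2O is limiting.
n(CO) = (1/1) × 2.153 = 2.153 mol
mass = 2.153 × 28.01 = 60.31 g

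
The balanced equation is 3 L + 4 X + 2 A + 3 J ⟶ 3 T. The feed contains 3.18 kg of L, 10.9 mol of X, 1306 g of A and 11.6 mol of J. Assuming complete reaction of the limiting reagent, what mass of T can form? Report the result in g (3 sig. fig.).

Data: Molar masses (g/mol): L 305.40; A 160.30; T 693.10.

n(L) = 3.180×1000 / 305.40 = 10.41 mol
n(X) = 10.90 mol
n(A) = 1306 / 160.30 = 8.147 mol
n(J) = 11.60 mol
n/ν for L = 10.41/3 = 3.470
n/ν for X = 10.90/4 = 2.725
n/ν for A = 8.147/2 = 4.074
n/ν for J = 11.60/3 = 3.867
Smallest n/ν is X → limiting reagent.
n(T) = (3/4) × 10.90 = 8.175 mol
mass = 8.175 × 693.10 = 5666 g

5670 g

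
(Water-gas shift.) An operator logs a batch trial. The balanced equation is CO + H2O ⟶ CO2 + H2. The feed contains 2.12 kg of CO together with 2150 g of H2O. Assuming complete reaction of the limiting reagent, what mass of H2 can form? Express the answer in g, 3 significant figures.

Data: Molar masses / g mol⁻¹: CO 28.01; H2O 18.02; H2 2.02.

153 g

n(CO) = 2.120×1000 / 28.01 = 75.69 mol
n(H2O) = 2150 / 18.02 = 119.3 mol
n/ν for CO = 75.69/1 = 75.69
n/ν for H2O = 119.3/1 = 119.3
Smallest n/ν is CO → limiting reagent.
n(H2) = (1/1) × 75.69 = 75.69 mol
mass = 75.69 × 2.02 = 152.9 g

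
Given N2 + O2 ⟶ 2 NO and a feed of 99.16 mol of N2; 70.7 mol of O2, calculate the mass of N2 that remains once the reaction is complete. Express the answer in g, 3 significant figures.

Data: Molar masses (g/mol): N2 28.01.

797 g

n(N2) = 99.16 mol
n(O2) = 70.70 mol
n/ν for N2 = 99.16/1 = 99.16
n/ν for O2 = 70.70/1 = 70.70
Smallest n/ν is O2 → limiting reagent.
N2 consumed = (1/1) × 70.70 = 70.70 mol
N2 remaining = 99.16 − 70.70 = 28.46 mol
mass = 28.46 × 28.01 = 797.2 g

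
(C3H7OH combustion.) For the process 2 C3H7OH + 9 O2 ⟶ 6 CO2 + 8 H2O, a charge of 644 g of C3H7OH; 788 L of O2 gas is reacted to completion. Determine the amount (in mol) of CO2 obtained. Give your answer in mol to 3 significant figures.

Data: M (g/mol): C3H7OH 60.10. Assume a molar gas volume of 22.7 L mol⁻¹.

23.1 mol

n(C3H7OH) = 644.0 / 60.10 = 10.72 mol
n(O2) = 788.0 / 22.7 = 34.71 mol
n/ν for C3H7OH = 10.72/2 = 5.360
n/ν for O2 = 34.71/9 = 3.857
Smallest n/ν is O2 → limiting reagent.
n(CO2) = (6/9) × 34.71 = 23.14 mol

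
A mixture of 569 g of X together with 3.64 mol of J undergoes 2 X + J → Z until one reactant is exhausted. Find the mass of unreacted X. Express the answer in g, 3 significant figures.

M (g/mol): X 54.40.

n(X) = 569.0 / 54.40 = 10.46 mol
n(J) = 3.640 mol
n/ν for X = 10.46/2 = 5.230
n/ν for J = 3.640/1 = 3.640
Smallest n/ν is J → limiting reagent.
X consumed = (2/1) × 3.640 = 7.280 mol
X remaining = 10.46 − 7.280 = 3.180 mol
mass = 3.180 × 54.40 = 173.0 g

173 g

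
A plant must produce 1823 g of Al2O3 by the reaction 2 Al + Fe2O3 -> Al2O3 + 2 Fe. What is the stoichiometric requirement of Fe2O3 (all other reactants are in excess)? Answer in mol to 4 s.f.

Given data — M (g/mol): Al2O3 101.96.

n(Al2O3) = 1823 / 101.96 = 17.88 mol
n(Fe2O3) = (1/1) × 17.88 = 17.88 mol

17.88 mol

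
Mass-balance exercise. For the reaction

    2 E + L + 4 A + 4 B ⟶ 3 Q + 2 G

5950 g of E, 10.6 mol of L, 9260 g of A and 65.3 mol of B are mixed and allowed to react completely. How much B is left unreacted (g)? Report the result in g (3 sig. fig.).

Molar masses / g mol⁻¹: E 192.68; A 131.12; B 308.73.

n(E) = 5950 / 192.68 = 30.88 mol
n(L) = 10.60 mol
n(A) = 9260 / 131.12 = 70.62 mol
n(B) = 65.30 mol
n/ν → E: 15.44, L: 10.60, A: 17.66, B: 16.33; L is limiting.
B consumed = (4/1) × 10.60 = 42.40 mol
B remaining = 65.30 − 42.40 = 22.90 mol
mass = 22.90 × 308.73 = 7070 g

7070 g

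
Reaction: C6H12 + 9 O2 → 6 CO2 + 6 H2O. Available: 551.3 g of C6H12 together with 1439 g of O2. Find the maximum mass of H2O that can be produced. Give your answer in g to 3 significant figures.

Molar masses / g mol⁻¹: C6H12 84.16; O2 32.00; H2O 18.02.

540 g

n(C6H12) = 551.3 / 84.16 = 6.551 mol
n(O2) = 1439 / 32.00 = 44.97 mol
n/ν → C6H12: 6.551, O2: 4.997; O2 is limiting.
n(H2O) = (6/9) × 44.97 = 29.98 mol
mass = 29.98 × 18.02 = 540.2 g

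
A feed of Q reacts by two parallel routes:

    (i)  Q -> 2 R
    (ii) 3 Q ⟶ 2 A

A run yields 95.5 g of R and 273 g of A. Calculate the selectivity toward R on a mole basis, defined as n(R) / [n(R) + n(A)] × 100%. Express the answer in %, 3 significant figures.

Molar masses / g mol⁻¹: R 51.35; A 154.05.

n(R) = 95.5 / 51.35 = 1.860 mol
n(A) = 273 / 154.05 = 1.772 mol
selectivity = 1.860/(1.860+1.772) × 100 = 51.21 %

51.2 %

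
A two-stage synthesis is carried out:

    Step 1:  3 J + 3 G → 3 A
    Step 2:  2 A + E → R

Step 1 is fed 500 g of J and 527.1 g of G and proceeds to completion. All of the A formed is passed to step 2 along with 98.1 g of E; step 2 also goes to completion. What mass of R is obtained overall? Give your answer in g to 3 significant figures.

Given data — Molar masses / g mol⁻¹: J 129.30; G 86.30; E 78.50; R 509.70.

Step 1:
n(J) = 500.0 / 129.30 = 3.867 mol
n(G) = 527.1 / 86.30 = 6.108 mol
n/ν for J = 3.867/3 = 1.289
n/ν for G = 6.108/3 = 2.036
Smallest n/ν is J → limiting reagent.
n(A) produced = (3/3) × 3.867 = 3.867 mol
Step 2:
n(A) available = 3.867 mol
n(E) = 98.10 / 78.50 = 1.250 mol
n/ν for A = 3.867/2 = 1.934
n/ν for E = 1.250/1 = 1.250
Smallest n/ν is E → limiting reagent.
n(R) = (1/1) × 1.250 = 1.250 mol
mass = 1.250 × 509.70 = 637.1 g

637 g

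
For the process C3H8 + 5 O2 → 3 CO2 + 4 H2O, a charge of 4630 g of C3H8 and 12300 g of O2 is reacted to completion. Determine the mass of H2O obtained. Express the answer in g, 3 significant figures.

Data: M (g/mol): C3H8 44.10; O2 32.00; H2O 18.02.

5540 g

n(C3H8) = 4630 / 44.10 = 105.0 mol
n(O2) = 12300 / 32.00 = 384.4 mol
n/ν for C3H8 = 105.0/1 = 105.0
n/ν for O2 = 384.4/5 = 76.88
Smallest n/ν is O2 → limiting reagent.
n(H2O) = (4/5) × 384.4 = 307.5 mol
mass = 307.5 × 18.02 = 5541 g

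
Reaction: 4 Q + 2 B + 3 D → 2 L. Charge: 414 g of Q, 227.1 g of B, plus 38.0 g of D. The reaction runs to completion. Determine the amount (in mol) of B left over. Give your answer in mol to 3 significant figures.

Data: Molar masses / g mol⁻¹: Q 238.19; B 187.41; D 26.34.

n(Q) = 414.0 / 238.19 = 1.738 mol
n(B) = 227.1 / 187.41 = 1.212 mol
n(D) = 38.00 / 26.34 = 1.443 mol
n/ν → Q: 0.4345, B: 0.6060, D: 0.4810; Q is limiting.
B consumed = (2/4) × 1.738 = 0.8690 mol
B remaining = 1.212 − 0.8690 = 0.3430 mol

0.343 mol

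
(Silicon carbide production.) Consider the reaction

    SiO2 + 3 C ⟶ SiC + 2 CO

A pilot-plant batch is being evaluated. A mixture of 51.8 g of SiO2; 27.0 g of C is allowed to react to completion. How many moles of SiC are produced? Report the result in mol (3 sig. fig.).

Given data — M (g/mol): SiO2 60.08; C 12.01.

n(SiO2) = 51.80 / 60.08 = 0.8622 mol
n(C) = 27.00 / 12.01 = 2.248 mol
n/ν for SiO2 = 0.8622/1 = 0.8622
n/ν for C = 2.248/3 = 0.7493
Smallest n/ν is C → limiting reagent.
n(SiC) = (1/3) × 2.248 = 0.7493 mol

0.749 mol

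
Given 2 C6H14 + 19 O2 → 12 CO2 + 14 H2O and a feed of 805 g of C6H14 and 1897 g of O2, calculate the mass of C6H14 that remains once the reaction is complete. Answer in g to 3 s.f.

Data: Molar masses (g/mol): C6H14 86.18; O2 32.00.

267 g

n(C6H14) = 805.0 / 86.18 = 9.341 mol
n(O2) = 1897 / 32.00 = 59.28 mol
n/ν for C6H14 = 9.341/2 = 4.671
n/ν for O2 = 59.28/19 = 3.120
Smallest n/ν is O2 → limiting reagent.
C6H14 consumed = (2/19) × 59.28 = 6.240 mol
C6H14 remaining = 9.341 − 6.240 = 3.101 mol
mass = 3.101 × 86.18 = 267.2 g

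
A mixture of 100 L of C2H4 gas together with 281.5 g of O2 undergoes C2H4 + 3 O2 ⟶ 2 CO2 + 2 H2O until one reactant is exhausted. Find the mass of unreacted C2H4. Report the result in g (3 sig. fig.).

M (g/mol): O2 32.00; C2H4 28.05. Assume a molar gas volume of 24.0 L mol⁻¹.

34.6 g

n(C2H4) = 100.0 / 24.0 = 4.167 mol
n(O2) = 281.5 / 32.00 = 8.797 mol
n/ν → C2H4: 4.167, O2: 2.932; O2 is limiting.
C2H4 consumed = (1/3) × 8.797 = 2.932 mol
C2H4 remaining = 4.167 − 2.932 = 1.235 mol
mass = 1.235 × 28.05 = 34.64 g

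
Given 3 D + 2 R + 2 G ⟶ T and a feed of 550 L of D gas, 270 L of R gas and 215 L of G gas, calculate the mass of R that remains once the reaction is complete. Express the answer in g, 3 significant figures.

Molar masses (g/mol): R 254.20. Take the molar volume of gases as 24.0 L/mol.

583 g

n(D) = 550.0 / 24.0 = 22.92 mol
n(R) = 270.0 / 24.0 = 11.25 mol
n(G) = 215.0 / 24.0 = 8.958 mol
n/ν → D: 7.640, R: 5.625, G: 4.479; G is limiting.
R consumed = (2/2) × 8.958 = 8.958 mol
R remaining = 11.25 − 8.958 = 2.292 mol
mass = 2.292 × 254.20 = 582.6 g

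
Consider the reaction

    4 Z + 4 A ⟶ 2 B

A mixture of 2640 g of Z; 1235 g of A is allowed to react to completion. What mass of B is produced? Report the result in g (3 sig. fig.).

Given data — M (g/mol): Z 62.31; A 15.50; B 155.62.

3300 g

n(Z) = 2640 / 62.31 = 42.37 mol
n(A) = 1235 / 15.50 = 79.68 mol
n/ν → Z: 10.59, A: 19.92; Z is limiting.
n(B) = (2/4) × 42.37 = 21.19 mol
mass = 21.19 × 155.62 = 3298 g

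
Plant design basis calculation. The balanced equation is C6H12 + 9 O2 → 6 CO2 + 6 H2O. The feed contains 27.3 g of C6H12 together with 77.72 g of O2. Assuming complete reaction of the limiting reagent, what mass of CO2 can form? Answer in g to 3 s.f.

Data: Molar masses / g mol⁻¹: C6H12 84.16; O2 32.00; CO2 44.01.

n(C6H12) = 27.30 / 84.16 = 0.3244 mol
n(O2) = 77.72 / 32.00 = 2.429 mol
n/ν for C6H12 = 0.3244/1 = 0.3244
n/ν for O2 = 2.429/9 = 0.2699
Smallest n/ν is O2 → limiting reagent.
n(CO2) = (6/9) × 2.429 = 1.619 mol
mass = 1.619 × 44.01 = 71.25 g

71.3 g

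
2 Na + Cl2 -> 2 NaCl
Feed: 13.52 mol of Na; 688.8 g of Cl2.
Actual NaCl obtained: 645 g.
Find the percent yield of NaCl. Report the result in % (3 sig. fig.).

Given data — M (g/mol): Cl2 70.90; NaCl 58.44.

n(Na) = 13.52 mol
n(Cl2) = 688.8 / 70.90 = 9.715 mol
n/ν for Na = 13.52/2 = 6.760
n/ν for Cl2 = 9.715/1 = 9.715
Smallest n/ν is Na → limiting reagent.
theoretical n(NaCl) = (2/2) × 13.52 = 13.52 mol → 790.1 g
% yield = 645 / 790.1 × 100 = 81.64 %

81.6 %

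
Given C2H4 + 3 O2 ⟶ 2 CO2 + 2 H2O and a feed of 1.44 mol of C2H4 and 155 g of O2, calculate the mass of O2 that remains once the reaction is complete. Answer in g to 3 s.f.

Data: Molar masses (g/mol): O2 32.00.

n(C2H4) = 1.440 mol
n(O2) = 155.0 / 32.00 = 4.844 mol
n/ν → C2H4: 1.440, O2: 1.615; C2H4 is limiting.
O2 consumed = (3/1) × 1.440 = 4.320 mol
O2 remaining = 4.844 − 4.320 = 0.5240 mol
mass = 0.5240 × 32.00 = 16.77 g

16.8 g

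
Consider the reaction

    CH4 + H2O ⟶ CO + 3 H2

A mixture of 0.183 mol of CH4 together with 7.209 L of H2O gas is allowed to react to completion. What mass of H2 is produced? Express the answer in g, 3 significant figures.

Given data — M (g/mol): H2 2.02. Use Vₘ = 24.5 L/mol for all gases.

n(CH4) = 0.1830 mol
n(H2O) = 7.209 / 24.5 = 0.2942 mol
n/ν for CH4 = 0.1830/1 = 0.1830
n/ν for H2O = 0.2942/1 = 0.2942
Smallest n/ν is CH4 → limiting reagent.
n(H2) = (3/1) × 0.1830 = 0.5490 mol
mass = 0.5490 × 2.02 = 1.109 g

1.11 g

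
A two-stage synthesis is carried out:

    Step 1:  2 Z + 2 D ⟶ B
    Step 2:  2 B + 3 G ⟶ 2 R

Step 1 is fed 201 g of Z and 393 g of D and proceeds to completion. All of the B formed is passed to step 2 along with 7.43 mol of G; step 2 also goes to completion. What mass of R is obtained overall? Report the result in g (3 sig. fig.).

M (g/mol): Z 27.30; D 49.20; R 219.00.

Step 1:
n(Z) = 201.0 / 27.30 = 7.363 mol
n(D) = 393.0 / 49.20 = 7.988 mol
n/ν for Z = 7.363/2 = 3.682
n/ν for D = 7.988/2 = 3.994
Smallest n/ν is Z → limiting reagent.
n(B) produced = (1/2) × 7.363 = 3.682 mol
Step 2:
n(B) available = 3.682 mol
n(G) = 7.430 mol
n/ν for B = 3.682/2 = 1.841
n/ν for G = 7.430/3 = 2.477
Smallest n/ν is B → limiting reagent.
n(R) = (2/2) × 3.682 = 3.682 mol
mass = 3.682 × 219.00 = 806.4 g

806 g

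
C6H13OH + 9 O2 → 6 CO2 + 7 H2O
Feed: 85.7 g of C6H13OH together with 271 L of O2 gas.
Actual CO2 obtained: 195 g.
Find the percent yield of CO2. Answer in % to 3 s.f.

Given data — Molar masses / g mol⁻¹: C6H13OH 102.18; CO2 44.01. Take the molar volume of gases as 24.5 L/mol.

n(C6H13OH) = 85.70 / 102.18 = 0.8387 mol
n(O2) = 271.0 / 24.5 = 11.06 mol
n/ν → C6H13OH: 0.8387, O2: 1.229; C6H13OH is limiting.
theoretical n(CO2) = (6/1) × 0.8387 = 5.032 mol → 221.5 g
% yield = 195 / 221.5 × 100 = 88.04 %

88.0 %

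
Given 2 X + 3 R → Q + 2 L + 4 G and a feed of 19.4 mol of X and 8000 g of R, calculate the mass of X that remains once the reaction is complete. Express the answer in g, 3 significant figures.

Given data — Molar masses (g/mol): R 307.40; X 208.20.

427 g

n(X) = 19.40 mol
n(R) = 8000 / 307.40 = 26.02 mol
n/ν for X = 19.40/2 = 9.700
n/ν for R = 26.02/3 = 8.673
Smallest n/ν is R → limiting reagent.
X consumed = (2/3) × 26.02 = 17.35 mol
X remaining = 19.40 − 17.35 = 2.050 mol
mass = 2.050 × 208.20 = 426.8 g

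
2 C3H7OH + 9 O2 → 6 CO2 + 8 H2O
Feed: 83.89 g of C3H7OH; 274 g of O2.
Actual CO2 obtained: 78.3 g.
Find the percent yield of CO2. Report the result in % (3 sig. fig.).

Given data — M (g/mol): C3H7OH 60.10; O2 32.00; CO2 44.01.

n(C3H7OH) = 83.89 / 60.10 = 1.396 mol
n(O2) = 274.0 / 32.00 = 8.563 mol
n/ν → C3H7OH: 0.6980, O2: 0.9514; C3H7OH is limiting.
theoretical n(CO2) = (6/2) × 1.396 = 4.188 mol → 184.3 g
% yield = 78.3 / 184.3 × 100 = 42.49 %

42.5 %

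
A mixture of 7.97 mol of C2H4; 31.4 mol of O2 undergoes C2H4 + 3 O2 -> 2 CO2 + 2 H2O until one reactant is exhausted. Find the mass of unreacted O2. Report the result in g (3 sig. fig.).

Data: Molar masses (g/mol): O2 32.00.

n(C2H4) = 7.970 mol
n(O2) = 31.40 mol
n/ν for C2H4 = 7.970/1 = 7.970
n/ν for O2 = 31.40/3 = 10.47
Smallest n/ν is C2H4 → limiting reagent.
O2 consumed = (3/1) × 7.970 = 23.91 mol
O2 remaining = 31.40 − 23.91 = 7.490 mol
mass = 7.490 × 32.00 = 239.7 g

240 g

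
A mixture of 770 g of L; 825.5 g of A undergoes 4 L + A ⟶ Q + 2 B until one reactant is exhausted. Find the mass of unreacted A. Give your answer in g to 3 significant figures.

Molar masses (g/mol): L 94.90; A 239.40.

340 g

n(L) = 770.0 / 94.90 = 8.114 mol
n(A) = 825.5 / 239.40 = 3.448 mol
n/ν for L = 8.114/4 = 2.029
n/ν for A = 3.448/1 = 3.448
Smallest n/ν is L → limiting reagent.
A consumed = (1/4) × 8.114 = 2.029 mol
A remaining = 3.448 − 2.029 = 1.419 mol
mass = 1.419 × 239.40 = 339.7 g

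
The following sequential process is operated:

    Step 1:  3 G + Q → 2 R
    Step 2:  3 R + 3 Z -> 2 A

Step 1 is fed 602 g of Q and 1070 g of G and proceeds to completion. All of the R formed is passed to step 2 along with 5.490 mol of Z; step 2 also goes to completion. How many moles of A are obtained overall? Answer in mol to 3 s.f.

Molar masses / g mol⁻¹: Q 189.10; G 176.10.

Step 1:
n(Q) = 602.0 / 189.10 = 3.184 mol
n(G) = 1070 / 176.10 = 6.076 mol
n/ν → Q: 3.184, G: 2.025; G is limiting.
n(R) produced = (2/3) × 6.076 = 4.051 mol
Step 2:
n(R) available = 4.051 mol
n(Z) = 5.490 mol
n/ν → R: 1.350, Z: 1.830; R is limiting.
n(A) = (2/3) × 4.051 = 2.701 mol

2.70 mol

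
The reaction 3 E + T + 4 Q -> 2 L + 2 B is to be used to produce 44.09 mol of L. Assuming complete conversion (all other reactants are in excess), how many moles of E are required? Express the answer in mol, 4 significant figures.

n(L) = 44.09 mol
n(E) = (3/2) × 44.09 = 66.14 mol

66.14 mol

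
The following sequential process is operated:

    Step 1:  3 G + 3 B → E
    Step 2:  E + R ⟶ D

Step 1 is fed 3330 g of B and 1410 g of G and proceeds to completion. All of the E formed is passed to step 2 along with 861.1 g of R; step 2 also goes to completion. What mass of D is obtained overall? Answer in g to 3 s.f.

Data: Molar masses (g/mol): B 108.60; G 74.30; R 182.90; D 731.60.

3440 g

Step 1:
n(B) = 3330 / 108.60 = 30.66 mol
n(G) = 1410 / 74.30 = 18.98 mol
n/ν for B = 30.66/3 = 10.22
n/ν for G = 18.98/3 = 6.327
Smallest n/ν is G → limiting reagent.
n(E) produced = (1/3) × 18.98 = 6.327 mol
Step 2:
n(E) available = 6.327 mol
n(R) = 861.1 / 182.90 = 4.708 mol
n/ν for E = 6.327/1 = 6.327
n/ν for R = 4.708/1 = 4.708
Smallest n/ν is R → limiting reagent.
n(D) = (1/1) × 4.708 = 4.708 mol
mass = 4.708 × 731.60 = 3444 g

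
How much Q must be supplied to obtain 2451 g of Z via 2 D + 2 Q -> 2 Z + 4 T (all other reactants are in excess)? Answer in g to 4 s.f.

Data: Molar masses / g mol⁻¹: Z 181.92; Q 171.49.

n(Z) = 2451 / 181.92 = 13.47 mol
n(Q) = (2/2) × 13.47 = 13.47 mol
mass = 13.47 × 171.49 = 2310 g

2310 g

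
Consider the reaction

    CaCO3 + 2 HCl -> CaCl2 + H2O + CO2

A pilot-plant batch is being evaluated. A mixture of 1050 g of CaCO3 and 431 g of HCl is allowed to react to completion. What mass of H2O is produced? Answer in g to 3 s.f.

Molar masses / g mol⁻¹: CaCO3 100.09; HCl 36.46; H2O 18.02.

n(CaCO3) = 1050 / 100.09 = 10.49 mol
n(HCl) = 431.0 / 36.46 = 11.82 mol
n/ν for CaCO3 = 10.49/1 = 10.49
n/ν for HCl = 11.82/2 = 5.910
Smallest n/ν is HCl → limiting reagent.
n(H2O) = (1/2) × 11.82 = 5.910 mol
mass = 5.910 × 18.02 = 106.5 g

107 g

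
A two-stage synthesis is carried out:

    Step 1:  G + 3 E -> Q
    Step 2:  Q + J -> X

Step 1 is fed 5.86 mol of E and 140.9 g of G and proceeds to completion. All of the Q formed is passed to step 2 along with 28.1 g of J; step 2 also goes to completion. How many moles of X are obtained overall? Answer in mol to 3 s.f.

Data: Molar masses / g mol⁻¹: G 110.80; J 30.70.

Step 1:
n(E) = 5.860 mol
n(G) = 140.9 / 110.80 = 1.272 mol
n/ν for E = 5.860/3 = 1.953
n/ν for G = 1.272/1 = 1.272
Smallest n/ν is G → limiting reagent.
n(Q) produced = (1/1) × 1.272 = 1.272 mol
Step 2:
n(Q) available = 1.272 mol
n(J) = 28.10 / 30.70 = 0.9153 mol
n/ν for Q = 1.272/1 = 1.272
n/ν for J = 0.9153/1 = 0.9153
Smallest n/ν is J → limiting reagent.
n(X) = (1/1) × 0.9153 = 0.9153 mol

0.915 mol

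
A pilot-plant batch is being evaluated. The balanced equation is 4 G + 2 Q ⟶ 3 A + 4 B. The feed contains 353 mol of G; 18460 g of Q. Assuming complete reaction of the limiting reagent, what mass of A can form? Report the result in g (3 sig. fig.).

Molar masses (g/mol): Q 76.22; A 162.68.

n(G) = 353.0 mol
n(Q) = 18460 / 76.22 = 242.2 mol
n/ν for G = 353.0/4 = 88.25
n/ν for Q = 242.2/2 = 121.1
Smallest n/ν is G → limiting reagent.
n(A) = (3/4) × 353.0 = 264.8 mol
mass = 264.8 × 162.68 = 43080 g

43100 g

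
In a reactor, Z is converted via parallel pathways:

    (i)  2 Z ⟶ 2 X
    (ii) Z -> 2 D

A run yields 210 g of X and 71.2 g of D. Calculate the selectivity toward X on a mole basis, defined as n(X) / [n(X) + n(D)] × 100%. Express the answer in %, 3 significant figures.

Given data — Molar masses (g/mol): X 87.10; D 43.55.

n(X) = 210 / 87.10 = 2.411 mol
n(D) = 71.2 / 43.55 = 1.635 mol
selectivity = 2.411/(2.411+1.635) × 100 = 59.59 %

59.6 %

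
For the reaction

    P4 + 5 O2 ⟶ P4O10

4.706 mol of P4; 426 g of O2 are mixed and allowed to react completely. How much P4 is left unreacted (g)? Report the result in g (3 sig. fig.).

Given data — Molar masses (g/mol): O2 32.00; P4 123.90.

253 g

n(P4) = 4.706 mol
n(O2) = 426.0 / 32.00 = 13.31 mol
n/ν for P4 = 4.706/1 = 4.706
n/ν for O2 = 13.31/5 = 2.662
Smallest n/ν is O2 → limiting reagent.
P4 consumed = (1/5) × 13.31 = 2.662 mol
P4 remaining = 4.706 − 2.662 = 2.044 mol
mass = 2.044 × 123.90 = 253.3 g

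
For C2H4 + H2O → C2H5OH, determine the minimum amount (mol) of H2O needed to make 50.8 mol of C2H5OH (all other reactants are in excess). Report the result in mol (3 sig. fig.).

n(C2H5OH) = 50.80 mol
n(H2O) = (1/1) × 50.80 = 50.80 mol

50.8 mol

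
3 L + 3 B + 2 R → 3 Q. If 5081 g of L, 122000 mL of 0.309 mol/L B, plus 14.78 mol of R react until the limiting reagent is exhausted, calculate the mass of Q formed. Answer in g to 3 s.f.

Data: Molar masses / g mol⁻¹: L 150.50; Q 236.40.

n(L) = 5081 / 150.50 = 33.76 mol
n(B) = 0.309 × 122000/1000 = 37.70 mol
n(R) = 14.78 mol
n/ν for L = 33.76/3 = 11.25
n/ν for B = 37.70/3 = 12.57
n/ν for R = 14.78/2 = 7.390
Smallest n/ν is R → limiting reagent.
n(Q) = (3/2) × 14.78 = 22.17 mol
mass = 22.17 × 236.40 = 5241 g

5240 g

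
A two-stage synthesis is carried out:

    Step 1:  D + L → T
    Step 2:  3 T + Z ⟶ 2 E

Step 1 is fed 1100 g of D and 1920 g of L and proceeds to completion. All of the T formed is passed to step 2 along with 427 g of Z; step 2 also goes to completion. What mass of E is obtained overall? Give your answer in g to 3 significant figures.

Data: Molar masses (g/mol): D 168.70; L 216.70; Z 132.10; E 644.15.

Step 1:
n(D) = 1100 / 168.70 = 6.520 mol
n(L) = 1920 / 216.70 = 8.860 mol
n/ν for D = 6.520/1 = 6.520
n/ν for L = 8.860/1 = 8.860
Smallest n/ν is D → limiting reagent.
n(T) produced = (1/1) × 6.520 = 6.520 mol
Step 2:
n(T) available = 6.520 mol
n(Z) = 427.0 / 132.10 = 3.232 mol
n/ν for T = 6.520/3 = 2.173
n/ν for Z = 3.232/1 = 3.232
Smallest n/ν is T → limiting reagent.
n(E) = (2/3) × 6.520 = 4.347 mol
mass = 4.347 × 644.15 = 2800 g

2800 g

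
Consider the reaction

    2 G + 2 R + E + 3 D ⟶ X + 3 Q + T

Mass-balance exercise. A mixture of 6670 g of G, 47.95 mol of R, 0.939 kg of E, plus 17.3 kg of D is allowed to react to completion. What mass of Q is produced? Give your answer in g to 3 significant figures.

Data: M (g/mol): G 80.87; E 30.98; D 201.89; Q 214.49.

n(G) = 6670 / 80.87 = 82.48 mol
n(R) = 47.95 mol
n(E) = 0.9390×1000 / 30.98 = 30.31 mol
n(D) = 17.30×1000 / 201.89 = 85.69 mol
n/ν → G: 41.24, R: 23.98, E: 30.31, D: 28.56; R is limiting.
n(Q) = (3/2) × 47.95 = 71.93 mol
mass = 71.93 × 214.49 = 15430 g

15400 g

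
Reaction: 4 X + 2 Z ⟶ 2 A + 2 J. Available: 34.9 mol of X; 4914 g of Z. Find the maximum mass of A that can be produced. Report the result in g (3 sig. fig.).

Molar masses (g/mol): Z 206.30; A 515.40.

8990 g

n(X) = 34.90 mol
n(Z) = 4914 / 206.30 = 23.82 mol
n/ν → X: 8.725, Z: 11.91; X is limiting.
n(A) = (2/4) × 34.90 = 17.45 mol
mass = 17.45 × 515.40 = 8994 g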